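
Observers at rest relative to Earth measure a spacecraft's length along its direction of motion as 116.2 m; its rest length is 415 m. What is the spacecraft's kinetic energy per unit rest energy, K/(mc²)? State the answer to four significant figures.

2.571

Length contraction gives γ = L₀/L = 415/116.2 = 3.57143.
K/(mc²) = γ − 1 = 3.57143 − 1 = 2.571.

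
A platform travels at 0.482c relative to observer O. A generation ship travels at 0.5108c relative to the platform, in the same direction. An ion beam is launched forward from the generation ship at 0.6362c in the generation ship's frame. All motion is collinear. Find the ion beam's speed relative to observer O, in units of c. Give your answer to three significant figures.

First combine the ion beam and generation ship (S''→S'): u₁ = (0.6362 + 0.5108)/(1 + 0.6362×0.5108) = 1.147/1.32497096 = 0.86568.
Then combine with the platform (S'→S): u = (0.86568 + 0.482)/(1 + 0.86568×0.482) = 1.34768/1.41725776 = 0.95091.

0.951c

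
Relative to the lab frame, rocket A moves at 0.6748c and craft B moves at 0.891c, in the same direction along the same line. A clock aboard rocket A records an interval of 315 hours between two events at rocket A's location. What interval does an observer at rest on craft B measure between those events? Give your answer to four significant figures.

Speed of rocket A in craft B's frame: u = (v_A − v_B)/(1 − v_A v_B/c²) = (0.6748 − 0.891)/(1 − 0.6748×0.891) = −0.2162/0.3987532 = −0.54219; |u| = 0.54219c.
γ for this relative speed: γ = 1/√(1 − 0.29397) = 1.1901.
The clock on rocket A records proper time, so craft B measures Δt = γΔτ = 1.1901 × 315 = 374.9 hours.

374.9 hours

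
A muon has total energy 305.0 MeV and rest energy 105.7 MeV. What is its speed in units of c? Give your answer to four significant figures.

Total energy E = γmc² gives γ = 305.0/105.7 = 2.8855.
Hence β = √(1 − 1/γ²) = √(1 − 0.120104) = √0.879896 = 0.9380.

0.9380c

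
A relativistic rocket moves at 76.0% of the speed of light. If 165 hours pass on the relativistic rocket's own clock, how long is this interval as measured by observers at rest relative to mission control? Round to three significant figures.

254 hours

Lorentz factor: γ = (1 − 0.5776)^(−1/2) = 1.5386.
The onboard clock measures proper time, so the interval in the rest frame of mission control is dilated: Δt = γ·Δτ = 1.5386 × 165 hours = 254 hours.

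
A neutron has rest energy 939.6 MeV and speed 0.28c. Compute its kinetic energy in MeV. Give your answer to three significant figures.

39.2 MeV

β² = 0.0784, so γ = 1/√0.9216 = 1.041667.
Kinetic energy: K = (γ − 1)mc² = (1.041667 − 1) × 939.6 MeV = 0.041667 × 939.6 = 39.2 MeV.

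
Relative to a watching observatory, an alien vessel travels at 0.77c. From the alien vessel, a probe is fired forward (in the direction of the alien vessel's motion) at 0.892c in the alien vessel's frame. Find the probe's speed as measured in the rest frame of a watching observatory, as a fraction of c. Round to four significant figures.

Relativistic velocity addition: u = (u' + v)/(1 + u'v/c²), with u' = 0.892c and v = 0.77c.
Numerator: 0.892 + 0.77 = 1.662. Denominator: 1 + (0.892)(0.77) = 1.68684.
u = 1.662/1.68684 = 0.98527, so the speed is 0.9853c.

0.9853c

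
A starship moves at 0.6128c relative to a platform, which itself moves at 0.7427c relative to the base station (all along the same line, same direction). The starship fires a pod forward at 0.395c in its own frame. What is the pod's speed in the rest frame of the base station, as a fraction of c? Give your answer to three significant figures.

First combine the pod and starship (S''→S'): u₁ = (0.395 + 0.6128)/(1 + 0.395×0.6128) = 1.0078/1.242056 = 0.8114.
Then combine with the platform (S'→S): u = (0.8114 + 0.7427)/(1 + 0.8114×0.7427) = 1.5541/1.60262678 = 0.96972.

0.970c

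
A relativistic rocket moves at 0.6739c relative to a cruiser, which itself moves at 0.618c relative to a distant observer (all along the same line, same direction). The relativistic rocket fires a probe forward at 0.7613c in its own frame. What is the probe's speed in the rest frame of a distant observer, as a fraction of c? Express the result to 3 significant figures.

0.988c

First combine the probe and relativistic rocket (S''→S'): u₁ = (0.7613 + 0.6739)/(1 + 0.7613×0.6739) = 1.4352/1.51304007 = 0.94855.
Then combine with the cruiser (S'→S): u = (0.94855 + 0.618)/(1 + 0.94855×0.618) = 1.56655/1.5862039 = 0.98761.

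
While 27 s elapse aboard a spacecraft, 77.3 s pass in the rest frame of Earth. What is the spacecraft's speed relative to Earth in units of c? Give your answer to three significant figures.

0.937c

γ = Δt/Δτ = 77.3/27 = 2.863.
β = √(1 − 1/γ²) = √(1 − 0.121999) = √0.878001 = 0.937.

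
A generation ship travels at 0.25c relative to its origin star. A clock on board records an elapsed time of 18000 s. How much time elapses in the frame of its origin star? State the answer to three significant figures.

With β = 0.25, γ = 1/√(1 − 0.25²) = 1/√0.9375 = 1.0328.
The onboard clock measures proper time, so the interval in the rest frame of its origin star is dilated: Δt = γ·Δτ = 1.0328 × 18000 s = 18600 s.

18600 s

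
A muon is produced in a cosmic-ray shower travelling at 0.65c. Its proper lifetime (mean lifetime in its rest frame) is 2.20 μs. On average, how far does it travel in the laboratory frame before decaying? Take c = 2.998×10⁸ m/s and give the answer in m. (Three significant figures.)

γ = 1/√(1 − β²) = 1/√(1 − 0.4225) = 1/√0.5775 = 1/0.759934 = 1.3159.
Lab-frame lifetime: Δt = γτ = 1.3159 × 2.20 μs = 2.895 μs.
Distance: d = vΔt = 0.65 × 2.998×10⁸ m/s × 2.8950×10^-6 s = 564 m.

564 m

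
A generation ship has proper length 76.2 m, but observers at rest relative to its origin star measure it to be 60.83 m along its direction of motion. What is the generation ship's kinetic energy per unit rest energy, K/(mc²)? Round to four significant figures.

0.2527

Length contraction gives γ = L₀/L = 76.2/60.83 = 1.25267.
Since K = (γ−1)mc², K/(mc²) = 1.25267 − 1 = 0.2527.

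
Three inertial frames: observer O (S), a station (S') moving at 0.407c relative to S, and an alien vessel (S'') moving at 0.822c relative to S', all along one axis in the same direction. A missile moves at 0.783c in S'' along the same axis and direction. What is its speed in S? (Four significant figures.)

First combine the missile and alien vessel (S''→S'): u₁ = (0.783 + 0.822)/(1 + 0.783×0.822) = 1.605/1.643626 = 0.9765.
Then combine with the station (S'→S): u = (0.9765 + 0.407)/(1 + 0.9765×0.407) = 1.3835/1.3974355 = 0.99003.

0.9900c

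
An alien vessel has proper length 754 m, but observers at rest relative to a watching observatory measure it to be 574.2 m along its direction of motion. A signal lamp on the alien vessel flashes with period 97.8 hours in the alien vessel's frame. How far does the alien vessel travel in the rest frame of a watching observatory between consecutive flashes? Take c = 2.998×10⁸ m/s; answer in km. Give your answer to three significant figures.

8.98×10^10 km

γ = L₀/L = 754/574.2 = 1.31313.
β = √(1 − 1/γ²) = 0.64812. Lab-frame period = γτ = 1.31313×97.8 hours = 128.42 hours. Distance = βc × γτ = 0.64812 × 2.998×10⁸ m/s × 462312 s = 8.9830×10^13 m = 8.98×10^10 km.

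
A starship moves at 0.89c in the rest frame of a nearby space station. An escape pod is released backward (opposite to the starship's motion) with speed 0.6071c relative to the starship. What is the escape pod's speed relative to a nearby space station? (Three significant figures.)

0.615c

In units of c, u = (u' + v)/(1 + u'v) with u' = −0.6071 and v = 0.89.
Numerator: −0.6071 + 0.89 = 0.2829. Denominator: 1 + (−0.6071)(0.89) = 0.459681.
u = 0.2829/0.459681 = 0.61543, so the speed is 0.615c.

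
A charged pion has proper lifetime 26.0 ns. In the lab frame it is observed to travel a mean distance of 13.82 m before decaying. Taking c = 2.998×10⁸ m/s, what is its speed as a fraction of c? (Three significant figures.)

Lab distance = (lab lifetime)·v = γτ·βc, so βγ = d/(cτ) = 13.82/(2.998×10⁸ × 2.600×10^-8) = 1.773.
With βγ = 1.773: γ² = 1 + (βγ)² = 4.14353, and β = (βγ)/γ = 1.773/2.03557 = 0.871.

0.871c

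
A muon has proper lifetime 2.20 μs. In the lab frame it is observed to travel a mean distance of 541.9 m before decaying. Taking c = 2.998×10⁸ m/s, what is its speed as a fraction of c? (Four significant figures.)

0.6348c

d = βγcτ ⇒ βγ = d/(cτ) = 541.9 m / (659.56 m) = 0.82161.
β = (βγ)/√(1+(βγ)²) = 0.82161/√1.675043 = 0.6348.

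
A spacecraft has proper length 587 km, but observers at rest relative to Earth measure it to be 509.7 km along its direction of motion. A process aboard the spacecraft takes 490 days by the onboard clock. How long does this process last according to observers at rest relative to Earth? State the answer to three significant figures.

564 days

γ = L₀/L = 587/509.7 = 1.15166.
Δt = γΔτ = 1.15166 × 490 = 564 days.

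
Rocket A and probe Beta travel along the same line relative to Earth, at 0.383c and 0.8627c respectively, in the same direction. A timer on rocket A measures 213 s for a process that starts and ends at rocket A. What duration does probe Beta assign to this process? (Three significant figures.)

305 s

The velocity of rocket A relative to probe Beta is (0.383 − 0.8627)c / (1 − 0.383×0.8627) = −0.71641c; relative speed 0.71641c.
γ for this relative speed: γ = 1/√(1 − 0.513243) = 1.4333.
The clock on rocket A records proper time, so probe Beta measures Δt = γΔτ = 1.4333 × 213 = 305 s.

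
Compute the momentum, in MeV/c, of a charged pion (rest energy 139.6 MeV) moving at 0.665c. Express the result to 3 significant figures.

124 MeV/c

Lorentz factor: γ = (1 − 0.442225)^(−1/2) = 1.339.
Momentum: p = γβ·mc = 1.339 × 0.665 × 139.6 MeV/c = 124 MeV/c.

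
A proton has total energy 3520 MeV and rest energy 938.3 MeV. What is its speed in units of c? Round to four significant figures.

γ = E/(mc²) = 3520/938.3 = 3.7515.
β = √(1 − 1/γ²) = √(1 − 0.0710543) = √0.9289457 = 0.9638.

0.9638c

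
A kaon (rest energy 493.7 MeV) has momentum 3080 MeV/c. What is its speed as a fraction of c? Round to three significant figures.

0.987c

pc/(mc²) = 3080/493.7 = 6.2386 = βγ = β/√(1−β²).
So β² = x²/(1 + x²) with x = 6.2386: x² = 38.9201, β² = 38.9201/39.9201 = 0.97495, β = 0.987.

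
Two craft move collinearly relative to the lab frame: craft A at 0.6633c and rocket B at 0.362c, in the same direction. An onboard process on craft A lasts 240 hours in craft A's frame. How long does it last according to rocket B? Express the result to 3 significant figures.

The velocity of craft A relative to rocket B is (0.6633 − 0.362)c / (1 − 0.6633×0.362) = 0.39651c; relative speed 0.39651c.
At |u| = 0.39651c, γ = (1 − 0.15722)^(−1/2) = 1.0893.
The clock on craft A records proper time, so rocket B measures Δt = γΔτ = 1.0893 × 240 = 261 hours.

261 hours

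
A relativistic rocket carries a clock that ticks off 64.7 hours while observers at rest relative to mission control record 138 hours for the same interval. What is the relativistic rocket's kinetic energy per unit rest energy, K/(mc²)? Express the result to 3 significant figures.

γ = Δt/Δτ = 138/64.7 = 2.13292.
K/(mc²) = γ − 1 = 2.13292 − 1 = 1.13.

1.13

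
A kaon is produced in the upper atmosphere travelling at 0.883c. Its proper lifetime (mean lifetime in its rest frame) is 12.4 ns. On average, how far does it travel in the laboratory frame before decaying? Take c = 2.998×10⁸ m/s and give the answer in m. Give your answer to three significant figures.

6.99 m

With β = 0.883, γ = 1/√(1 − 0.883²) = 1/√0.220311 = 2.1305.
Lab-frame lifetime: Δt = γτ = 2.1305 × 12.4 ns = 26.418 ns.
Distance: d = vΔt = 0.883 × 2.998×10⁸ m/s × 2.6418×10^-8 s = 6.99 m.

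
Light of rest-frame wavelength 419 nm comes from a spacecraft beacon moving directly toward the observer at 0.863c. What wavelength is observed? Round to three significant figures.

114 nm

Relativistic Doppler for wavelength: λ_obs = λ_src · √((1−β)/(1+β)).
With β = 0.863: factor = √(0.137/1.863) = 0.27118.
λ_obs = 419 × 0.27118 = 114 nm.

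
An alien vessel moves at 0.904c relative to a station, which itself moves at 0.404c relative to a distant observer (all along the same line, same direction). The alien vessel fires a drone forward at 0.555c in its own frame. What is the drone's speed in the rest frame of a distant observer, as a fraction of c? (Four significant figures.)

0.9878c

Apply u = (u'+v)/(1+u'v) twice. Drone in the station frame: (0.555+0.904)/(1+0.555·0.904) = 1.459/1.50172 = 0.97155c.
That velocity, transformed to the rest frame of a distant observer: (0.97155+0.404)/(1+0.97155·0.404) = 1.37555/1.3925062 = 0.98782c.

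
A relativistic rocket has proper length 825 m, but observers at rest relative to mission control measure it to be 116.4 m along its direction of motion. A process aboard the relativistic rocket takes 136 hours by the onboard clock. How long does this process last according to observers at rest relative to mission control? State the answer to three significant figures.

γ = L₀/L = 825/116.4 = 7.08763.
Δt = γΔτ = 7.08763 × 136 = 964 hours.

964 hours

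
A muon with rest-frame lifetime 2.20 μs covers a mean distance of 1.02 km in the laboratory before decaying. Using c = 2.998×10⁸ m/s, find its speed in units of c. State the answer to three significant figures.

Lab distance = (lab lifetime)·v = γτ·βc, so βγ = d/(cτ) = 1020/(2.998×10⁸ × 2.200×10^-6) = 1.5465.
With βγ = 1.5465: γ² = 1 + (βγ)² = 3.39166, and β = (βγ)/γ = 1.5465/1.84165 = 0.840.

0.840c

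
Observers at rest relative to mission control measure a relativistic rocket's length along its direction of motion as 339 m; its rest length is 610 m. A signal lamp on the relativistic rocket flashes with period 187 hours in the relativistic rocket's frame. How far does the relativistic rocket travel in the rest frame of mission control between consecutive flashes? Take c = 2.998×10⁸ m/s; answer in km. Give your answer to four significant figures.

3.019×10^11 km

γ = L₀/L = 610/339 = 1.79941.
β = √(1 − 1/γ²) = 0.83136. Lab-frame period = γτ = 1.79941×187 hours = 336.49 hours. Distance = βc × γτ = 0.83136 × 2.998×10⁸ m/s × 1211364 s = 3.0192×10^14 m = 3.019×10^11 km.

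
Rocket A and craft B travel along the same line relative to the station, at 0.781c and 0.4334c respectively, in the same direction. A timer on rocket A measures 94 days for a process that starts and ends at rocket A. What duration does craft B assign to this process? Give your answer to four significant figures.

110.5 days

The velocity of rocket A relative to craft B is (0.781 − 0.4334)c / (1 − 0.781×0.4334) = 0.52546c; relative speed 0.52546c.
γ for this relative speed: γ = 1/√(1 − 0.276108) = 1.1753.
The clock on rocket A records proper time, so craft B measures Δt = γΔτ = 1.1753 × 94 = 110.5 days.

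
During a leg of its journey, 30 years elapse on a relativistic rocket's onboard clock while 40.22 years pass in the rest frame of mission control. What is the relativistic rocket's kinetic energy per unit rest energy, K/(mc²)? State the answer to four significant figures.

0.3407

γ = Δt/Δτ = 40.22/30 = 1.34067.
Since K = (γ−1)mc², K/(mc²) = 1.34067 − 1 = 0.3407.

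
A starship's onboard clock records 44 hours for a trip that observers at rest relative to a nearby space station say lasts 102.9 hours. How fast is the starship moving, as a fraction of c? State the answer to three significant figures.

0.904c

γ = Δt/Δτ = 102.9/44 = 2.3386.
β = √(1 − 1/γ²) = √(1 − 0.182847) = √0.817153 = 0.904.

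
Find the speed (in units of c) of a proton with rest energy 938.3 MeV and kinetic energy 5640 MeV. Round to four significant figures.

γ = 1 + K/(mc²) = 1 + 5640/938.3 = 7.0109.
β = √(1 − 1/γ²) = √(1 − 0.0203448) = √0.9796552 = 0.9898.

0.9898c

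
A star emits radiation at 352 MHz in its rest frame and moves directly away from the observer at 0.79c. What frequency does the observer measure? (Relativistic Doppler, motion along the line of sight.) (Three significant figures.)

Relativistic Doppler (source moving away): f_obs = f_src · √((1−β)/(1+β)).
With β = 0.79: factor = √(0.21/1.79) = 0.34252.
f_obs = 352 × 0.34252 = 121 MHz.

121 MHz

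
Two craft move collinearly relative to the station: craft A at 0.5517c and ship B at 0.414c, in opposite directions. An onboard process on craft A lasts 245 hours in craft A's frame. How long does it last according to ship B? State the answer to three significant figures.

396 hours

Speed of craft A in ship B's frame: u = (v_A + v_B)/(1 + v_A v_B/c²) = (0.5517 + 0.414)/(1 + 0.5517×0.414) = 0.9657/1.2284038 = 0.78614; |u| = 0.78614c.
γ for this relative speed: γ = 1/√(1 − 0.618016) = 1.618.
The clock on craft A records proper time, so ship B measures Δt = γΔτ = 1.618 × 245 = 396 hours.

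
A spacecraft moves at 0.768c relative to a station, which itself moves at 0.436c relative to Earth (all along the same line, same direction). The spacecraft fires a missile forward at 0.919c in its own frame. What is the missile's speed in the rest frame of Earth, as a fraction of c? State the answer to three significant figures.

0.996c

First combine the missile and spacecraft (S''→S'): u₁ = (0.919 + 0.768)/(1 + 0.919×0.768) = 1.687/1.705792 = 0.98898.
Then combine with the station (S'→S): u = (0.98898 + 0.436)/(1 + 0.98898×0.436) = 1.42498/1.43119528 = 0.99566.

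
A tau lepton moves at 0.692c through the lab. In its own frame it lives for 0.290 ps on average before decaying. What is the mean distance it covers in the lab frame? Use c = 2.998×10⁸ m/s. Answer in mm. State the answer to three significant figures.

0.0833 mm

With β = 0.692, γ = 1/√(1 − 0.692²) = 1/√0.521136 = 1.3852.
Lab-frame lifetime: Δt = γτ = 1.3852 × 0.290 ps = 0.40171 ps.
Distance: d = vΔt = 0.692 × 2.998×10⁸ m/s × 4.0171×10^-13 s = 8.33×10^-5 m = 0.0833 mm.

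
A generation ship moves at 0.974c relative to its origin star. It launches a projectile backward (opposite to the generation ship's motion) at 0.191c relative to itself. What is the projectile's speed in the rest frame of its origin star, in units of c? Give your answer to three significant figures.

0.962c

Relativistic velocity addition: u = (u' + v)/(1 + u'v/c²), with u' = −0.191c and v = 0.974c.
Numerator: −0.191 + 0.974 = 0.783. Denominator: 1 + (−0.191)(0.974) = 0.813966.
u = 0.783/0.813966 = 0.96196, so the speed is 0.962c.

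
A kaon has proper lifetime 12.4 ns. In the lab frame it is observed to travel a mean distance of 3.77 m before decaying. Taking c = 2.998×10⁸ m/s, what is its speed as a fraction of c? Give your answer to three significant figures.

0.712c

Let x = d/(cτ) = 3.770 m / (2.998×10⁸ m/s × 1.240×10^-8 s) = 1.0141. Since d = βγcτ, x = βγ = β/√(1−β²).
Solving: β² = x²/(1+x²) = 1.0284/2.0284 = 0.507001, so β = 0.712.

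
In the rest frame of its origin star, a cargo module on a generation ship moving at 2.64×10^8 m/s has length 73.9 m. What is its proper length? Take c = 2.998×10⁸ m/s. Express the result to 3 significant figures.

β = v/c = (2.64×10^8 m/s)/(2.998×10⁸ m/s) = 0.880587.
γ = 1/√(1 − β²) = 1/√(1 − 0.7754335) = 1/√0.2245665 = 1/0.473885 = 2.1102.
Proper length: L₀ = γ·L = 2.1102 × 73.9 = 156 m.

156 m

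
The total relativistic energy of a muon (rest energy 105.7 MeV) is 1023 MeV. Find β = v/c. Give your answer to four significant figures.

0.9946

Total energy E = γmc² gives γ = 1023/105.7 = 9.6783.
Hence β = √(1 − 1/γ²) = √(1 − 0.0106758) = √0.9893242 = 0.9946.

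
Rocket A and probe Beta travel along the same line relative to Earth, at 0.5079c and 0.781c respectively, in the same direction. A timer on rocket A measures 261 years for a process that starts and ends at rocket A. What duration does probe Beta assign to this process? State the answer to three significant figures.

Speed of rocket A in probe Beta's frame: u = (v_A − v_B)/(1 − v_A v_B/c²) = (0.5079 − 0.781)/(1 − 0.5079×0.781) = −0.2731/0.6033301 = −0.45265; |u| = 0.45265c.
γ for this relative speed: γ = 1/√(1 − 0.204892) = 1.1215.
Rocket A's interval is proper; time dilation gives Δt_B = γΔτ = 1.1215 × 261 years = 293 years.

293 years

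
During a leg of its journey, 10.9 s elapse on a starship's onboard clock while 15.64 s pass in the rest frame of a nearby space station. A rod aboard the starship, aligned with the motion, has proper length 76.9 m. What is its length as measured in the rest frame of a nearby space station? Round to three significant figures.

γ = Δt/Δτ = 15.64/10.9 = 1.43486.
The rod contracts by the same γ: 76.9 m / 1.43486 = 53.6 m.

53.6 m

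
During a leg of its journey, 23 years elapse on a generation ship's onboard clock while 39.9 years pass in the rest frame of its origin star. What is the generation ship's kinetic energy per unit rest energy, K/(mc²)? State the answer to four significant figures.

From Δt = γΔτ: γ = 39.9/23 = 1.73478.
K/(mc²) = γ − 1 = 1.73478 − 1 = 0.7348.

0.7348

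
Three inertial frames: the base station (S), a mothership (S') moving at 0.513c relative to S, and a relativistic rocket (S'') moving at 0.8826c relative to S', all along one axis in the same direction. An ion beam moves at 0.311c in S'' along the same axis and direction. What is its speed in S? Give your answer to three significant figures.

0.979c

Compose velocities in two stages. Stage 1 (into S'): u₁ = (0.311+0.8826)/(1+0.311×0.8826) = 0.93653.
Stage 2 (into S): u = (0.93653+0.513)/(1+0.93653×0.513) = 0.97912, so the speed is 0.979c.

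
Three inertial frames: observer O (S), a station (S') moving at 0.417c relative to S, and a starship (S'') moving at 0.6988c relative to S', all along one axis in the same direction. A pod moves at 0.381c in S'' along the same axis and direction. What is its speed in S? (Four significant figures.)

Compose velocities in two stages. Stage 1 (into S'): u₁ = (0.381+0.6988)/(1+0.381×0.6988) = 0.85276.
Stage 2 (into S): u = (0.85276+0.417)/(1+0.85276×0.417) = 0.93668, so the speed is 0.9367c.

0.9367c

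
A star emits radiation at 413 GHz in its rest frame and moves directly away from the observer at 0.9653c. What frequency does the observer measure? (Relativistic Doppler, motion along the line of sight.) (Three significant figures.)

54.9 GHz

Relativistic Doppler (source moving away): f_obs = f_src · √((1−β)/(1+β)).
With β = 0.9653: factor = √(0.0347/1.9653) = 0.13288.
f_obs = 413 × 0.13288 = 54.9 GHz.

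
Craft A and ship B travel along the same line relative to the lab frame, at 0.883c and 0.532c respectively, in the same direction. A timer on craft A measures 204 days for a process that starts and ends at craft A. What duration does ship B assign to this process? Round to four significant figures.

272.2 days

The velocity of craft A relative to ship B is (0.883 − 0.532)c / (1 − 0.883×0.532) = 0.66196c; relative speed 0.66196c.
γ for this relative speed: γ = 1/√(1 − 0.438191) = 1.3342.
The clock on craft A records proper time, so ship B measures Δt = γΔτ = 1.3342 × 204 = 272.2 days.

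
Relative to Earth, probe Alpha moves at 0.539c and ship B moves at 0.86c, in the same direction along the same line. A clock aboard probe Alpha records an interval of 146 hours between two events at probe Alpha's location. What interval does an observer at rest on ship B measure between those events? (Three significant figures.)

The velocity of probe Alpha relative to ship B is (0.539 − 0.86)c / (1 − 0.539×0.86) = −0.59837c; relative speed 0.59837c.
γ for this relative speed: γ = 1/√(1 − 0.358047) = 1.2481.
Probe Alpha's interval is proper; time dilation gives Δt_B = γΔτ = 1.2481 × 146 hours = 182 hours.

182 hours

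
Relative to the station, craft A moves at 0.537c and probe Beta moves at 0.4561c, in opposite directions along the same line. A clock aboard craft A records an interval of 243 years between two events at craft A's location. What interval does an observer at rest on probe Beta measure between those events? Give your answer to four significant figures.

Transform craft A's velocity into probe Beta's frame: (0.537 + 0.4561)/(1 + 0.537·0.4561) = 0.9931/1.2449257, so the relative speed is 0.79772c.
At |u| = 0.79772c, γ = (1 − 0.636357)^(−1/2) = 1.6583.
Craft A's interval is proper; time dilation gives Δt_B = γΔτ = 1.6583 × 243 years = 403.0 years.

403.0 years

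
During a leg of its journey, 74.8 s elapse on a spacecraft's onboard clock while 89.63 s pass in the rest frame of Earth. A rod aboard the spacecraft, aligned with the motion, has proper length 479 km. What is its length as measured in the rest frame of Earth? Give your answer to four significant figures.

From Δt = γΔτ: γ = 89.63/74.8 = 1.19826.
The rod contracts by the same γ: 479 km / 1.19826 = 399.7 km.

399.7 km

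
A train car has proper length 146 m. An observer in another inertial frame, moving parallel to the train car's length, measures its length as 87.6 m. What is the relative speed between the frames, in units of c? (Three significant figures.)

Length contraction gives γ = L₀/L = 146/87.6 = 1.6667.
β = √(1 − 1/γ²) = √0.640014 = 0.800.

0.800c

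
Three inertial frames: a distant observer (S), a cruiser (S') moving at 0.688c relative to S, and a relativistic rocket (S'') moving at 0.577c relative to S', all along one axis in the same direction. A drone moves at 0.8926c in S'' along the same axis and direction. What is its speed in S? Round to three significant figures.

0.994c

Compose velocities in two stages. Stage 1 (into S'): u₁ = (0.8926+0.577)/(1+0.8926×0.577) = 0.97001.
Stage 2 (into S): u = (0.97001+0.688)/(1+0.97001×0.688) = 0.99439, so the speed is 0.994c.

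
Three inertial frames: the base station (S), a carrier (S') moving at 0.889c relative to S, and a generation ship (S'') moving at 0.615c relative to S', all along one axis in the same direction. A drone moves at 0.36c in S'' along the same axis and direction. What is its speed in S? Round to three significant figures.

Compose velocities in two stages. Stage 1 (into S'): u₁ = (0.36+0.615)/(1+0.36×0.615) = 0.79826.
Stage 2 (into S): u = (0.79826+0.889)/(1+0.79826×0.889) = 0.9869, so the speed is 0.987c.

0.987c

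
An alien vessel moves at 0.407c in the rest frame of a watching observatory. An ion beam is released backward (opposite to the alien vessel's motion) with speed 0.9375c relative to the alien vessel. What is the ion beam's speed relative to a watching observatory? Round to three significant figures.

0.858c

In units of c, u = (u' + v)/(1 + u'v) with u' = −0.9375 and v = 0.407.
Numerator: −0.9375 + 0.407 = −0.5305. Denominator: 1 + (−0.9375)(0.407) = 0.6184375.
u = −0.5305/0.6184375 = −0.85781, so the speed is 0.858c.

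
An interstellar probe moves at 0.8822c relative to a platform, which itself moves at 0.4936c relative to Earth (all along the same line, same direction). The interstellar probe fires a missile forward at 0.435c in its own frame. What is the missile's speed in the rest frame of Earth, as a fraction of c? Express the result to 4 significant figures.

0.9834c

Compose velocities in two stages. Stage 1 (into S'): u₁ = (0.435+0.8822)/(1+0.435×0.8822) = 0.9519.
Stage 2 (into S): u = (0.9519+0.4936)/(1+0.9519×0.4936) = 0.98343, so the speed is 0.9834c.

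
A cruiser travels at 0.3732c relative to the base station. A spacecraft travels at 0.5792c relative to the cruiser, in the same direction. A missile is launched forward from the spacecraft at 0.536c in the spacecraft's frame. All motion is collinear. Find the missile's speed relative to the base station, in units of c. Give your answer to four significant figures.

Compose velocities in two stages. Stage 1 (into S'): u₁ = (0.536+0.5792)/(1+0.536×0.5792) = 0.851.
Stage 2 (into S): u = (0.851+0.3732)/(1+0.851×0.3732) = 0.92912, so the speed is 0.9291c.

0.9291c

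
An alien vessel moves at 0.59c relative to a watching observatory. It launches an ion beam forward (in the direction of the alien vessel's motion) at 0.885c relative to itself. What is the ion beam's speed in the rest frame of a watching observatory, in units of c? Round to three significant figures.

0.969c

In units of c, u = (u' + v)/(1 + u'v) with u' = 0.885 and v = 0.59.
Numerator: 0.885 + 0.59 = 1.475. Denominator: 1 + (0.885)(0.59) = 1.52215.
u = 1.475/1.52215 = 0.96902, so the speed is 0.969c.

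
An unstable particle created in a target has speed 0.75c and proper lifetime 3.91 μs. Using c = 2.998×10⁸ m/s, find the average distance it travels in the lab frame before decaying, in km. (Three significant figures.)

With β = 0.75, γ = 1/√(1 − 0.75²) = 1/√0.4375 = 1.5119.
Lab-frame lifetime: Δt = γτ = 1.5119 × 3.91 μs = 5.9115 μs.
Distance: d = vΔt = 0.75 × 2.998×10⁸ m/s × 5.9115×10^-6 s = 1330 m = 1.33 km.

1.33 km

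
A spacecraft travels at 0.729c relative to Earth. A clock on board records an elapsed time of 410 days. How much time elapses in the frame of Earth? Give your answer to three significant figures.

With β = 0.729, γ = 1/√(1 − 0.729²) = 1/√0.468559 = 1.4609.
The onboard clock measures proper time, so the interval in the rest frame of Earth is dilated: Δt = γ·Δτ = 1.4609 × 410 days = 599 days.

599 days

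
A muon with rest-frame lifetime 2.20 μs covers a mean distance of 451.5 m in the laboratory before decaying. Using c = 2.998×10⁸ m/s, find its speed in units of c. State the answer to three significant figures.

Lab distance = (lab lifetime)·v = γτ·βc, so βγ = d/(cτ) = 451.5/(2.998×10⁸ × 2.200×10^-6) = 0.68455.
With βγ = 0.68455: γ² = 1 + (βγ)² = 1.468609, and β = (βγ)/γ = 0.68455/1.21186 = 0.565.

0.565c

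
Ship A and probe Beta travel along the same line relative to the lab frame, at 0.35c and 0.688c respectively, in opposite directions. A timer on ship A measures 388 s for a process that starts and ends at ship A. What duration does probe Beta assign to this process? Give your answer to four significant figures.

708.2 s

Transform ship A's velocity into probe Beta's frame: (0.35 + 0.688)/(1 + 0.35·0.688) = 1.038/1.2408, so the relative speed is 0.83656c.
At |u| = 0.83656c, γ = (1 − 0.699833)^(−1/2) = 1.8252.
The clock on ship A records proper time, so probe Beta measures Δt = γΔτ = 1.8252 × 388 = 708.2 s.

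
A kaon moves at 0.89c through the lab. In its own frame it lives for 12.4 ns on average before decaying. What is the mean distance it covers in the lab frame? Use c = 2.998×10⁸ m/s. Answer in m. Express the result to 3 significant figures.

γ = 1/√(1 − β²) = 1/√(1 − 0.7921) = 1/√0.2079 = 1/0.455961 = 2.1932.
Lab-frame lifetime: Δt = γτ = 2.1932 × 12.4 ns = 27.196 ns.
Distance: d = vΔt = 0.89 × 2.998×10⁸ m/s × 2.7196×10^-8 s = 7.26 m.

7.26 m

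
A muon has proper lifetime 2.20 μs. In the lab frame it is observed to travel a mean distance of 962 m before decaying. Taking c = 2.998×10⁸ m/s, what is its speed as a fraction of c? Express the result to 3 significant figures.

Lab distance = (lab lifetime)·v = γτ·βc, so βγ = d/(cτ) = 962.0/(2.998×10⁸ × 2.200×10^-6) = 1.4585.
With βγ = 1.4585: γ² = 1 + (βγ)² = 3.12722, and β = (βγ)/γ = 1.4585/1.76839 = 0.825.

0.825c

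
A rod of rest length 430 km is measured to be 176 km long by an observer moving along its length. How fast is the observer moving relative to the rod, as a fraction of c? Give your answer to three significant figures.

0.912c

Length contraction gives γ = L₀/L = 430/176 = 2.4432.
β = √(1 − 1/γ²) = √0.832474 = 0.912.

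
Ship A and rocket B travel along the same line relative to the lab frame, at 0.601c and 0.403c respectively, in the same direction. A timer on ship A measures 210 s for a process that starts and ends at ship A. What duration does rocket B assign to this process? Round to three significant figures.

218 s

Transform ship A's velocity into rocket B's frame: (0.601 − 0.403)/(1 − 0.601·0.403) = 0.198/0.757797, so the relative speed is 0.26128c.
γ for this relative speed: γ = 1/√(1 − 0.0682672) = 1.036.
The clock on ship A records proper time, so rocket B measures Δt = γΔτ = 1.036 × 210 = 218 s.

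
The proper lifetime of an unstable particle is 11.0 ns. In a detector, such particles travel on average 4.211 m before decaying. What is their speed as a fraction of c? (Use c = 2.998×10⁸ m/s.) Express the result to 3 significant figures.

d = βγcτ ⇒ βγ = d/(cτ) = 4.211 m / (3.2978 m) = 1.2769.
β = (βγ)/√(1+(βγ)²) = 1.2769/√2.63047 = 0.787.

0.787c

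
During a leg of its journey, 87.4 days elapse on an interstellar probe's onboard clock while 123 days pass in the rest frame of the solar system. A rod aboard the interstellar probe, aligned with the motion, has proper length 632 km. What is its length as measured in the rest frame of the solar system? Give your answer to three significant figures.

The time-dilation ratio gives γ = 123/87.4 = 1.40732.
The rod contracts by the same γ: 632 km / 1.40732 = 449 km.

449 km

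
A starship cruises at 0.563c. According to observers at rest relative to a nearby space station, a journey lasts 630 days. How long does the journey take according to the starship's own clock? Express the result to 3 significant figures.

γ = 1/√(1 − β²) = 1/√(1 − 0.316969) = 1/√0.683031 = 1/0.826457 = 1.21.
The starship's clock runs slow as seen from a nearby space station, so Δτ = Δt/γ = 630/1.21 = 521 days.

521 days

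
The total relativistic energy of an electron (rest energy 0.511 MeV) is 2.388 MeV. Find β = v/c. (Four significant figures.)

γ = E/(mc²) = 2.388/0.511 = 4.6732.
β = √(1 − 1/γ²) = √(1 − 0.0457901) = √0.9542099 = 0.9768.

0.9768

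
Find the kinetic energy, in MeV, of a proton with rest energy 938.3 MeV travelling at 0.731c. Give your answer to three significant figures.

437 MeV

With β = 0.731, γ = 1/√(1 − 0.731²) = 1/√0.465639 = 1.46546.
Kinetic energy: K = (γ − 1)mc² = (1.46546 − 1) × 938.3 MeV = 0.46546 × 938.3 = 437 MeV.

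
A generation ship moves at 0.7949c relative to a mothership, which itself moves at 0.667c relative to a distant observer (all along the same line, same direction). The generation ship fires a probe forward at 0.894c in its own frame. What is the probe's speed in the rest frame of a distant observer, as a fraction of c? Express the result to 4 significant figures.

0.9974c

First combine the probe and generation ship (S''→S'): u₁ = (0.894 + 0.7949)/(1 + 0.894×0.7949) = 1.6889/1.7106406 = 0.98729.
Then combine with the mothership (S'→S): u = (0.98729 + 0.667)/(1 + 0.98729×0.667) = 1.65429/1.65852243 = 0.99745.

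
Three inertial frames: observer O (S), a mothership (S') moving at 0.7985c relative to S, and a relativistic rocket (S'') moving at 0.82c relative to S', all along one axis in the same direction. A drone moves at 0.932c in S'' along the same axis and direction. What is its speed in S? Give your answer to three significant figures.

Apply u = (u'+v)/(1+u'v) twice. Drone in the mothership frame: (0.932+0.82)/(1+0.932·0.82) = 1.752/1.76424 = 0.99306c.
That velocity, transformed to the rest frame of observer O: (0.99306+0.7985)/(1+0.99306·0.7985) = 1.79156/1.79295841 = 0.99922c.

0.999c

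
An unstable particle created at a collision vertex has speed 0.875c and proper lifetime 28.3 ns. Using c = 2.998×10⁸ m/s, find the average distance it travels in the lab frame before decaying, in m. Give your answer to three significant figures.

15.3 m

Lorentz factor: γ = (1 − 0.765625)^(−1/2) = 2.0656.
Lab-frame lifetime: Δt = γτ = 2.0656 × 28.3 ns = 58.456 ns.
Distance: d = vΔt = 0.875 × 2.998×10⁸ m/s × 5.8456×10^-8 s = 15.3 m.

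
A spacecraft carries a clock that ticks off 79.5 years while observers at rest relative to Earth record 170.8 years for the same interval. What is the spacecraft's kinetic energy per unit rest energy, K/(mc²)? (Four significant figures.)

1.148

From Δt = γΔτ: γ = 170.8/79.5 = 2.14843.
K/(mc²) = γ − 1 = 2.14843 − 1 = 1.148.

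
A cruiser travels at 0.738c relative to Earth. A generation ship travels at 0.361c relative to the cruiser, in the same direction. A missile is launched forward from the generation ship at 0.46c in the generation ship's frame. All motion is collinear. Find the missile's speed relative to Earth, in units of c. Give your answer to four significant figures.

Apply u = (u'+v)/(1+u'v) twice. Missile in the cruiser frame: (0.46+0.361)/(1+0.46·0.361) = 0.821/1.16606 = 0.70408c.
That velocity, transformed to the rest frame of Earth: (0.70408+0.738)/(1+0.70408·0.738) = 1.44208/1.51961104 = 0.94898c.

0.9490c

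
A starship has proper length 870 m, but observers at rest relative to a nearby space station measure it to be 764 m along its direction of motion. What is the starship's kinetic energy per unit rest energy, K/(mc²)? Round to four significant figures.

From L = L₀/γ: γ = 870/764 = 1.13874.
K/(mc²) = γ − 1 = 1.13874 − 1 = 0.1387.

0.1387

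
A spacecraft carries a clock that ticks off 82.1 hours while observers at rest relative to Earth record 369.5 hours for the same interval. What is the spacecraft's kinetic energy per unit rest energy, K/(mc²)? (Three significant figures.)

From Δt = γΔτ: γ = 369.5/82.1 = 4.50061.
Since K = (γ−1)mc², K/(mc²) = 4.50061 − 1 = 3.50.

3.50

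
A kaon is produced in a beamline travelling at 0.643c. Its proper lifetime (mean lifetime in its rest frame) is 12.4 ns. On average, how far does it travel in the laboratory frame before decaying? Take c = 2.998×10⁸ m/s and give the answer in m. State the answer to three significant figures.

3.12 m

β² = 0.413449, so γ = 1/√0.586551 = 1.3057.
Lab-frame lifetime: Δt = γτ = 1.3057 × 12.4 ns = 16.191 ns.
Distance: d = vΔt = 0.643 × 2.998×10⁸ m/s × 1.6191×10^-8 s = 3.12 m.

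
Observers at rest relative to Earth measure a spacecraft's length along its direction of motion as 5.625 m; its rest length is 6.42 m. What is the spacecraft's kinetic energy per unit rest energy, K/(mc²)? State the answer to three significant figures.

Length contraction gives γ = L₀/L = 6.42/5.625 = 1.14133.
K/(mc²) = γ − 1 = 1.14133 − 1 = 0.141.

0.141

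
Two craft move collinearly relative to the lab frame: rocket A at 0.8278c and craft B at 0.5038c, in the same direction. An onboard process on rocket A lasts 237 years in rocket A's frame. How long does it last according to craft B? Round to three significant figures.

285 years

Transform rocket A's velocity into craft B's frame: (0.8278 − 0.5038)/(1 − 0.8278·0.5038) = 0.324/0.58295436, so the relative speed is 0.55579c.
At |u| = 0.55579c, γ = (1 − 0.308903)^(−1/2) = 1.2029.
The clock on rocket A records proper time, so craft B measures Δt = γΔτ = 1.2029 × 237 = 285 years.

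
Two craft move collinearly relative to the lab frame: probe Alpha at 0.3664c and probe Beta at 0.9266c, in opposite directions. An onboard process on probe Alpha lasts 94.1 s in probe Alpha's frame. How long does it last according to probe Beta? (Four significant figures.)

360.2 s

Speed of probe Alpha in probe Beta's frame: u = (v_A + v_B)/(1 + v_A v_B/c²) = (0.3664 + 0.9266)/(1 + 0.3664×0.9266) = 1.293/1.33950624 = 0.96528; |u| = 0.96528c.
γ for this relative speed: γ = 1/√(1 − 0.931765) = 3.8282.
Probe Alpha's interval is proper; time dilation gives Δt_B = γΔτ = 3.8282 × 94.1 s = 360.2 s.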